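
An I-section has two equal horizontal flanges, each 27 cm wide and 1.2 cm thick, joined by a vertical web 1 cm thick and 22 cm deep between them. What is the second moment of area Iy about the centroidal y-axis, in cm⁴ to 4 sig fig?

Iy ≈ 3938 cm⁴

Split into non-overlapping primitives; take the origin at the lower-left of the bounding box.
Bottom flange: 27 × 1.2, A = 32.4 cm², x = 13.5 cm, Ī = 1968.3 cm⁴.
Web: 1 × 22, A = 22 cm², x = 13.5 cm, Ī = 1.83333 cm⁴.
Top flange: 27 × 1.2, A = 32.4 cm², x = 13.5 cm, Ī = 1968.3 cm⁴.
By symmetry the centroid is at mid-width, x̄ = 13.5 cm.
All pieces are centred on the centroidal y-axis, so I = ΣĪ = 3938.43 cm⁴.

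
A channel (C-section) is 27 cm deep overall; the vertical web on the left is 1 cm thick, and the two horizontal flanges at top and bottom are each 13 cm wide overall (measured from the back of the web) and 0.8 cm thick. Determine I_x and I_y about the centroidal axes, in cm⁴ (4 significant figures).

I_x ≈ 4936 cm⁴, I_y ≈ 706.7 cm⁴

Split into non-overlapping primitives; take the origin at the lower-left of the bounding box.
Web: 1 × 27, A = 27 cm², y = 13.5 cm, Ī = 1640.25 cm⁴.
Top flange (beyond web): 12 × 0.8, A = 9.6 cm², y = 26.6 cm, Ī = 0.512 cm⁴.
Bottom flange (beyond web): 12 × 0.8, A = 9.6 cm², y = 0.4 cm, Ī = 0.512 cm⁴.
By symmetry the centroid is at mid-height, ȳ = 13.5 cm.
Transfer each piece to the centroidal x-axis using Ī + A·d² with d = y − 13.5:
  web: d = 0 cm → contributes +1640.25 cm⁴
  top flange (beyond web): d = 13.1 cm → contributes +1647.97 cm⁴
  bottom flange (beyond web): d = -13.1 cm → contributes +1647.97 cm⁴
Total I = 4936.19 cm⁴.
For the y-axis: x̄ = 3.2013 cm.
Repeating about the centroidal y-axis gives I_y = 706.728 cm⁴.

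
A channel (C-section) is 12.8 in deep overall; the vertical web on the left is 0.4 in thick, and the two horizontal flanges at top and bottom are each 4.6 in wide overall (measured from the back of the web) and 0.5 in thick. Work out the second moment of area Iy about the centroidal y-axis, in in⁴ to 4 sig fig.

Iy ≈ 18.45 in⁴

Treat the section as a set of non-overlapping primitives; coordinates are from the bounding-box lower-left.
Web: 0.4 × 12.8, A = 5.12 in², x = 0.2 in, Ī = 0.0682667 in⁴.
Top flange (beyond web): 4.2 × 0.5, A = 2.1 in², x = 2.5 in, Ī = 3.087 in⁴.
Bottom flange (beyond web): 4.2 × 0.5, A = 2.1 in², x = 2.5 in, Ī = 3.087 in⁴.
Centroid: x̄ = ΣA·x / ΣA = 1.23648 in.
Transfer each piece to the centroidal y-axis using Ī + A·d² with d = x − 1.23648:
  web: d = -1.03648 in → contributes +5.56864 in⁴
  top flange (beyond web): d = 1.26352 in → contributes +6.43961 in⁴
  bottom flange (beyond web): d = 1.26352 in → contributes +6.43961 in⁴
Total I = 18.4479 in⁴.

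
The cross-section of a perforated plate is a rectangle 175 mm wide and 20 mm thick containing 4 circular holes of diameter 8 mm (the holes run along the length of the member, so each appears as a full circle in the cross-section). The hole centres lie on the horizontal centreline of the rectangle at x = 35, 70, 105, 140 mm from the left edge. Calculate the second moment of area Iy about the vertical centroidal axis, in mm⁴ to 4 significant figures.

Break the section into simple shapes (no overlaps), measuring from the bottom-left corner of the bounding box.
Plate: 175 × 20, A = 3 500 mm², x = 87.5 mm, Ī = 8 932 292 mm⁴.
Hole 1 (subtracted): ⌀8, A = 50.2655 mm², x = 35 mm, Ī = 201.062 mm⁴.
Hole 2 (subtracted): ⌀8, A = 50.2655 mm², x = 70 mm, Ī = 201.062 mm⁴.
Hole 3 (subtracted): ⌀8, A = 50.2655 mm², x = 105 mm, Ī = 201.062 mm⁴.
Hole 4 (subtracted): ⌀8, A = 50.2655 mm², x = 140 mm, Ī = 201.062 mm⁴.
By symmetry the centroid is at mid-width, x̄ = 87.5 mm.
Transfer each piece to the vertical centroidal axis using Ī + A·d² with d = x − 87.5:
  plate: d = 0 mm → contributes +8 932 292 mm⁴
  hole 1: d = -52.5 mm → contributes −138 745 mm⁴
  hole 2: d = -17.5 mm → contributes −15594.9 mm⁴
  hole 3: d = 17.5 mm → contributes −15594.9 mm⁴
  hole 4: d = 52.5 mm → contributes −138 745 mm⁴
Total I = 8 623 611 mm⁴.

Iy ≈ 8.624 × 10⁶ mm⁴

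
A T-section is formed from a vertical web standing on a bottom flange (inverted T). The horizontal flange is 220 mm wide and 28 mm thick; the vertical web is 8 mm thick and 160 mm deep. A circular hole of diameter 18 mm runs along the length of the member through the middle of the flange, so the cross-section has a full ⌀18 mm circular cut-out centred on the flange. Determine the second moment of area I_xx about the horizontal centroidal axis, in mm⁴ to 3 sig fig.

I_xx ≈ 1.24 × 10⁷ mm⁴

Treat the section as a set of non-overlapping primitives; coordinates are from the bounding-box lower-left.
Flange: 220 × 28, A = 6 160 mm², y = 14 mm, Ī = 402 453 mm⁴.
Web: 8 × 160, A = 1 280 mm², y = 108 mm, Ī = 2 730 667 mm⁴.
Hole (subtracted): ⌀18, A = 254.47 mm², y = 14 mm, Ī = 5 153 mm⁴.
Centroid: ȳ = ΣA·y / ΣA = 30.745 mm.
Transfer each piece to the horizontal centroidal axis using Ī + A·d² with d = y − 30.745:
  flange: d = -16.745 mm → contributes +2 129 637 mm⁴
  web: d = 77.255 mm → contributes +10 370 183 mm⁴
  hole: d = -16.745 mm → contributes −76 503 mm⁴
Total I = 12 423 317 mm⁴.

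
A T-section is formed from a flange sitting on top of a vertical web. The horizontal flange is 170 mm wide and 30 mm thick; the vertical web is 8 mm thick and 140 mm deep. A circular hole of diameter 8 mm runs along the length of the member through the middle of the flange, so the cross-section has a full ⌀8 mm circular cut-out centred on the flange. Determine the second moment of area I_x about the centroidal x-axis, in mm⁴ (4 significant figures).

I_x ≈ 8.835 × 10⁶ mm⁴

Break the section into simple shapes (no overlaps), measuring from the bottom-left corner of the bounding box.
Flange: 170 × 30, A = 5 100 mm², y = 155 mm, Ī = 382 500 mm⁴.
Web: 8 × 140, A = 1 120 mm², y = 70 mm, Ī = 1 829 333 mm⁴.
Hole (subtracted): ⌀8, A = 50.2655 mm², y = 155 mm, Ī = 201.062 mm⁴.
Centroid: ȳ = ΣA·y / ΣA = 139.57 mm.
Transfer each piece to the centroidal x-axis using Ī + A·d² with d = y − 139.57:
  flange: d = 15.4302 mm → contributes +1 596 758 mm⁴
  web: d = -69.5698 mm → contributes +7 250 091 mm⁴
  hole: d = 15.4302 mm → contributes −12168.8 mm⁴
Total I = 8 834 681 mm⁴.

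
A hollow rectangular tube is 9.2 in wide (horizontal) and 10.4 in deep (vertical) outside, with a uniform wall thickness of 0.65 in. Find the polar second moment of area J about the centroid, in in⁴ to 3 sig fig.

Split into non-overlapping primitives; take the origin at the lower-left of the bounding box.
Outer rectangle: 9.2 × 10.4, A = 95.68 in², y = 5.2 in, Ī = 862.4 in⁴.
Inner void (subtracted): 7.9 × 9.1, A = 71.89 in², y = 5.2 in, Ī = 496.1 in⁴.
By symmetry the centroid is at mid-height, ȳ = 5.2 in.
All pieces are centred on the centroidal x-axis, so I = ΣĪ (holes subtracted) = 366.29 in⁴.
Repeating about the centroidal y-axis gives I_y = 300.98 in⁴.
Polar second moment: J = I_x + I_y = 667.27 in⁴.

J ≈ 667 in⁴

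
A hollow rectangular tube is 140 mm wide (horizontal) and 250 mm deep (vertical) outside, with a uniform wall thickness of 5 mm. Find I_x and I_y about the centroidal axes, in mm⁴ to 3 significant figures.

Split into non-overlapping primitives; take the origin at the lower-left of the bounding box.
Outer rectangle: 140 × 250, A = 35 000 mm², y = 125 mm, Ī = 182 291 667 mm⁴.
Inner void (subtracted): 130 × 240, A = 31 200 mm², y = 125 mm, Ī = 149 760 000 mm⁴.
By symmetry the centroid is at mid-height, ȳ = 125 mm.
All pieces are centred on the centroidal x-axis, so I = ΣĪ (holes subtracted) = 32 531 667 mm⁴.
Repeating about the centroidal y-axis gives I_y = 13 226 667 mm⁴.

I_x ≈ 3.25 × 10⁷ mm⁴, I_y ≈ 1.32 × 10⁷ mm⁴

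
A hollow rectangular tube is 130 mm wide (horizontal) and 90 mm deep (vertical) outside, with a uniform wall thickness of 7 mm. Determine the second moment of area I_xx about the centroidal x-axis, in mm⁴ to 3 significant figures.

Treat the section as a set of non-overlapping primitives; coordinates are from the bounding-box lower-left.
Outer rectangle: 130 × 90, A = 11 700 mm², y = 45 mm, Ī = 7 897 500 mm⁴.
Inner void (subtracted): 116 × 76, A = 8 816 mm², y = 45 mm, Ī = 4 243 435 mm⁴.
By symmetry the centroid is at mid-height, ȳ = 45 mm.
All pieces are centred on the centroidal x-axis, so I = ΣĪ (holes subtracted) = 3 654 065 mm⁴.

I_xx ≈ 3.65 × 10⁶ mm⁴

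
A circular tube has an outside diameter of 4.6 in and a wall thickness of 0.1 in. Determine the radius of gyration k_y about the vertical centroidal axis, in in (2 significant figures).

Treat the section as a set of non-overlapping primitives; coordinates are from the bounding-box lower-left.
Outer circle: ⌀4.6, A = 16.62 in², x = 2.3 in, Ī = 21.98 in⁴.
Bore (subtracted): ⌀4.4, A = 15.21 in², x = 2.3 in, Ī = 18.4 in⁴.
By symmetry the centroid is at mid-width, x̄ = 2.3 in.
All pieces are centred on the vertical centroidal axis, so I = ΣĪ (holes subtracted) = 3.58 in⁴.
Radius of gyration: k = √(I/A) = √(3.58 / 1.414) = 1.591 in.

k_y ≈ 1.6 in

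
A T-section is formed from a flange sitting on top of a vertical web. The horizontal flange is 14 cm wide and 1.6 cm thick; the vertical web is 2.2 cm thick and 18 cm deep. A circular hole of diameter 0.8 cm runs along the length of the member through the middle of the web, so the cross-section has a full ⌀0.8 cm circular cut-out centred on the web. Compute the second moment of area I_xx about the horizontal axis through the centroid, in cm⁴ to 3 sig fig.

Break the section into simple shapes (no overlaps), measuring from the bottom-left corner of the bounding box.
Flange: 14 × 1.6, A = 22.4 cm², y = 18.8 cm, Ī = 4.7787 cm⁴.
Web: 2.2 × 18, A = 39.6 cm², y = 9 cm, Ī = 1069.2 cm⁴.
Hole (subtracted): ⌀0.8, A = 0.50265 cm², y = 9 cm, Ī = 0.020106 cm⁴.
Centroid: ȳ = ΣA·y / ΣA = 12.57 cm.
Transfer each piece to the horizontal axis through the centroid using Ī + A·d² with d = y − 12.57:
  flange: d = 6.2304 cm → contributes +874.3 cm⁴
  web: d = -3.5696 cm → contributes +1573.8 cm⁴
  hole: d = -3.5696 cm → contributes −6.4249 cm⁴
Total I = 2441.7 cm⁴.

I_xx ≈ 2440 cm⁴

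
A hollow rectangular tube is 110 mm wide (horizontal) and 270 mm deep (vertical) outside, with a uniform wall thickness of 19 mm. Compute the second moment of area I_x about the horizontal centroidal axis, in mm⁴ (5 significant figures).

I_x ≈ 1.0550 × 10⁸ mm⁴

Treat the section as a set of non-overlapping primitives; coordinates are from the bounding-box lower-left.
Outer rectangle: 110 × 270, A = 29 700 mm², y = 135 mm, Ī = 180 427 500 mm⁴.
Inner void (subtracted): 72 × 232, A = 16 704 mm², y = 135 mm, Ī = 74 923 008 mm⁴.
By symmetry the centroid is at mid-height, ȳ = 135 mm.
All pieces are centred on the horizontal centroidal axis, so I = ΣĪ (holes subtracted) = 105 504 492 mm⁴.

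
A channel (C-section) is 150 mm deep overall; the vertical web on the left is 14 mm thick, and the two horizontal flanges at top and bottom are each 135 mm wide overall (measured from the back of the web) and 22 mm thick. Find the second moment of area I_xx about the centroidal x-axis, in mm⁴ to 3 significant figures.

Decompose the section into non-overlapping parts with the origin at the bottom-left of its bounding rectangle.
Web: 14 × 150, A = 2 100 mm², y = 75 mm, Ī = 3 937 500 mm⁴.
Top flange (beyond web): 121 × 22, A = 2 662 mm², y = 139 mm, Ī = 107 367 mm⁴.
Bottom flange (beyond web): 121 × 22, A = 2 662 mm², y = 11 mm, Ī = 107 367 mm⁴.
By symmetry the centroid is at mid-height, ȳ = 75 mm.
Transfer each piece to the centroidal x-axis using Ī + A·d² with d = y − 75:
  web: d = 0 mm → contributes +3 937 500 mm⁴
  top flange (beyond web): d = 64 mm → contributes +11 010 919 mm⁴
  bottom flange (beyond web): d = -64 mm → contributes +11 010 919 mm⁴
Total I = 25 959 339 mm⁴.

I_xx ≈ 2.60 × 10⁷ mm⁴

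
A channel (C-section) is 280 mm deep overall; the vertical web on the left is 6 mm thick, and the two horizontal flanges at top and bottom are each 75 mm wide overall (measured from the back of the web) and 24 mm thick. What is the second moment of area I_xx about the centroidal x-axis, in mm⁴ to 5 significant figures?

Split into non-overlapping primitives; take the origin at the lower-left of the bounding box.
Web: 6 × 280, A = 1 680 mm², y = 140 mm, Ī = 10 976 000 mm⁴.
Top flange (beyond web): 69 × 24, A = 1 656 mm², y = 268 mm, Ī = 79 488 mm⁴.
Bottom flange (beyond web): 69 × 24, A = 1 656 mm², y = 12 mm, Ī = 79 488 mm⁴.
By symmetry the centroid is at mid-height, ȳ = 140 mm.
Transfer each piece to the centroidal x-axis using Ī + A·d² with d = y − 140:
  web: d = 0 mm → contributes +10 976 000 mm⁴
  top flange (beyond web): d = 128 mm → contributes +27 211 392 mm⁴
  bottom flange (beyond web): d = -128 mm → contributes +27 211 392 mm⁴
Total I = 65 398 784 mm⁴.

I_xx ≈ 6.5399 × 10⁷ mm⁴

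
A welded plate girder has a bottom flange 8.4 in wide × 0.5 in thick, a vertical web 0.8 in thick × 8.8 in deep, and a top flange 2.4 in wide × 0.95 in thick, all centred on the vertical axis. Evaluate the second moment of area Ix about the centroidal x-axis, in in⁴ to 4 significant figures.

Treat the section as a set of non-overlapping primitives; coordinates are from the bounding-box lower-left.
Bottom plate: 8.4 × 0.5, A = 4.2 in², y = 0.25 in, Ī = 0.0875 in⁴.
Web plate: 0.8 × 8.8, A = 7.04 in², y = 4.9 in, Ī = 45.4315 in⁴.
Top plate: 2.4 × 0.95, A = 2.28 in², y = 9.775 in, Ī = 0.171475 in⁴.
Centroid: ȳ = ΣA·y / ΣA = 4.27759 in.
Transfer each piece to the centroidal x-axis using Ī + A·d² with d = y − 4.27759:
  bottom plate: d = -4.02759 in → contributes +68.2177 in⁴
  web plate: d = 0.622411 in → contributes +48.1587 in⁴
  top plate: d = 5.49741 in → contributes +69.0766 in⁴
Total I = 185.453 in⁴.

Ix ≈ 185.5 in⁴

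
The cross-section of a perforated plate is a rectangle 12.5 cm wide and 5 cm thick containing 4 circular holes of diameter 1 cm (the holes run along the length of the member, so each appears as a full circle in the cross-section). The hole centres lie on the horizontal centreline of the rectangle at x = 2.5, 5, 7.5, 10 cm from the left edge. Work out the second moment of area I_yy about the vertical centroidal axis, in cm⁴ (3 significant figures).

I_yy ≈ 789 cm⁴

Split into non-overlapping primitives; take the origin at the lower-left of the bounding box.
Plate: 12.5 × 5, A = 62.5 cm², x = 6.25 cm, Ī = 813.8 cm⁴.
Hole 1 (subtracted): ⌀1, A = 0.7854 cm², x = 2.5 cm, Ī = 0.049087 cm⁴.
Hole 2 (subtracted): ⌀1, A = 0.7854 cm², x = 5 cm, Ī = 0.049087 cm⁴.
Hole 3 (subtracted): ⌀1, A = 0.7854 cm², x = 7.5 cm, Ī = 0.049087 cm⁴.
Hole 4 (subtracted): ⌀1, A = 0.7854 cm², x = 10 cm, Ī = 0.049087 cm⁴.
By symmetry the centroid is at mid-width, x̄ = 6.25 cm.
Transfer each piece to the vertical centroidal axis using Ī + A·d² with d = x − 6.25:
  plate: d = 0 cm → contributes +813.8 cm⁴
  hole 1: d = -3.75 cm → contributes −11.094 cm⁴
  hole 2: d = -1.25 cm → contributes −1.2763 cm⁴
  hole 3: d = 1.25 cm → contributes −1.2763 cm⁴
  hole 4: d = 3.75 cm → contributes −11.094 cm⁴
Total I = 789.06 cm⁴.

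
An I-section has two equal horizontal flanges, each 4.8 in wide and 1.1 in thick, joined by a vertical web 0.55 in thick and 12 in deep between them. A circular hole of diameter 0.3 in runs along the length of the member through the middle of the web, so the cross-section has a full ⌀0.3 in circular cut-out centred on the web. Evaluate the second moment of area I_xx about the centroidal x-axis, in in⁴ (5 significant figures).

I_xx ≈ 533.31 in⁴

Break the section into simple shapes (no overlaps), measuring from the bottom-left corner of the bounding box.
Bottom flange: 4.8 × 1.1, A = 5.28 in², y = 0.55 in, Ī = 0.5324 in⁴.
Web: 0.55 × 12, A = 6.6 in², y = 7.1 in, Ī = 79.2 in⁴.
Top flange: 4.8 × 1.1, A = 5.28 in², y = 13.65 in, Ī = 0.5324 in⁴.
Hole (subtracted): ⌀0.3, A = 0.07068583 in², y = 7.1 in, Ī = 0.0003976078 in⁴.
By symmetry the centroid is at mid-height, ȳ = 7.1 in.
Transfer each piece to the centroidal x-axis using Ī + A·d² with d = y − 7.1:
  bottom flange: d = -6.55 in → contributes +227.0576 in⁴
  web: d = 0 in → contributes +79.2 in⁴
  top flange: d = 6.55 in → contributes +227.0576 in⁴
  hole: d = 0 in → contributes −0.0003976078 in⁴
Total I = 533.3148 in⁴.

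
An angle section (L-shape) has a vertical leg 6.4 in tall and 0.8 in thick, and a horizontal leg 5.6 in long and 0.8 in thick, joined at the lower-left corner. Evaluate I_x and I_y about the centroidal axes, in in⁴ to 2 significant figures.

Break the section into simple shapes (no overlaps), measuring from the bottom-left corner of the bounding box.
Vertical leg: 0.8 × 6.4, A = 5.12 in², y = 3.2 in, Ī = 17.48 in⁴.
Horizontal leg (remainder): 4.8 × 0.8, A = 3.84 in², y = 0.4 in, Ī = 0.2048 in⁴.
Centroid: ȳ = ΣA·y / ΣA = 2 in.
Transfer each piece to the centroidal x-axis using Ī + A·d² with d = y − 2:
  vertical leg: d = 1.2 in → contributes +24.85 in⁴
  horizontal leg (remainder): d = -1.6 in → contributes +10.04 in⁴
Total I = 34.88 in⁴.
For the y-axis: x̄ = 1.6 in.
Repeating about the centroidal y-axis gives I_y = 24.85 in⁴.

I_x ≈ 35 in⁴, I_y ≈ 25 in⁴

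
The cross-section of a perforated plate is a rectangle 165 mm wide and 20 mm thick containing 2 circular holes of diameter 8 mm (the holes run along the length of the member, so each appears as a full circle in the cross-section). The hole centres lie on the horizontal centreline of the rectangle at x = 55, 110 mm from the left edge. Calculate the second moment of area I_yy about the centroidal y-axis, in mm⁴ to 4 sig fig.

Decompose the section into non-overlapping parts with the origin at the bottom-left of its bounding rectangle.
Plate: 165 × 20, A = 3 300 mm², x = 82.5 mm, Ī = 7 486 875 mm⁴.
Hole 1 (subtracted): ⌀8, A = 50.2655 mm², x = 55 mm, Ī = 201.062 mm⁴.
Hole 2 (subtracted): ⌀8, A = 50.2655 mm², x = 110 mm, Ī = 201.062 mm⁴.
By symmetry the centroid is at mid-width, x̄ = 82.5 mm.
Transfer each piece to the centroidal y-axis using Ī + A·d² with d = x − 82.5:
  plate: d = 0 mm → contributes +7 486 875 mm⁴
  hole 1: d = -27.5 mm → contributes −38214.3 mm⁴
  hole 2: d = 27.5 mm → contributes −38214.3 mm⁴
Total I = 7 410 446 mm⁴.

I_yy ≈ 7.410 × 10⁶ mm⁴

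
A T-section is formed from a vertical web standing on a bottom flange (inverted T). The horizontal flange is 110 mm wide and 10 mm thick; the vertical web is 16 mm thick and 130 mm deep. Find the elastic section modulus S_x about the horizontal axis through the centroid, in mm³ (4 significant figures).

Break the section into simple shapes (no overlaps), measuring from the bottom-left corner of the bounding box.
Flange: 110 × 10, A = 1 100 mm², y = 5 mm, Ī = 9166.67 mm⁴.
Web: 16 × 130, A = 2 080 mm², y = 75 mm, Ī = 2 929 333 mm⁴.
Centroid: ȳ = ΣA·y / ΣA = 50.7862 mm.
Transfer each piece to the horizontal axis through the centroid using Ī + A·d² with d = y − 50.7862:
  flange: d = -45.7862 mm → contributes +2 315 177 mm⁴
  web: d = 24.2138 mm → contributes +4 148 858 mm⁴
Total I = 6 464 035 mm⁴.
Extreme fibre distance c = 89.2138 mm; S = I/c = 72455.5 mm³.

S_x ≈ 7.246 × 10⁴ mm³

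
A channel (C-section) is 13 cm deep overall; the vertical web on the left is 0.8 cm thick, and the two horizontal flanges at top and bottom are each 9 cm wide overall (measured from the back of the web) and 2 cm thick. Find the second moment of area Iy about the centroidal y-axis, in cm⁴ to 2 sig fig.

Split into non-overlapping primitives; take the origin at the lower-left of the bounding box.
Web: 0.8 × 13, A = 10.4 cm², x = 0.4 cm, Ī = 0.5547 cm⁴.
Top flange (beyond web): 8.2 × 2, A = 16.4 cm², x = 4.9 cm, Ī = 91.89 cm⁴.
Bottom flange (beyond web): 8.2 × 2, A = 16.4 cm², x = 4.9 cm, Ī = 91.89 cm⁴.
Centroid: x̄ = ΣA·x / ΣA = 3.817 cm.
Transfer each piece to the centroidal y-axis using Ī + A·d² with d = x − 3.817:
  web: d = -3.417 cm → contributes +122 cm⁴
  top flange (beyond web): d = 1.083 cm → contributes +111.1 cm⁴
  bottom flange (beyond web): d = 1.083 cm → contributes +111.1 cm⁴
Total I = 344.2 cm⁴.

Iy ≈ 340 cm⁴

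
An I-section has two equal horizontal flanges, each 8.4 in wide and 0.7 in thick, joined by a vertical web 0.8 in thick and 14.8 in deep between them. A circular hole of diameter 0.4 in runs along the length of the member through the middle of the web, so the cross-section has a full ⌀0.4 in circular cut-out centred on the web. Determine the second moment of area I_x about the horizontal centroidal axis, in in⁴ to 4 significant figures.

I_x ≈ 922.9 in⁴

Decompose the section into non-overlapping parts with the origin at the bottom-left of its bounding rectangle.
Bottom flange: 8.4 × 0.7, A = 5.88 in², y = 0.35 in, Ī = 0.2401 in⁴.
Web: 0.8 × 14.8, A = 11.84 in², y = 8.1 in, Ī = 216.119 in⁴.
Top flange: 8.4 × 0.7, A = 5.88 in², y = 15.85 in, Ī = 0.2401 in⁴.
Hole (subtracted): ⌀0.4, A = 0.125664 in², y = 8.1 in, Ī = 0.00125664 in⁴.
By symmetry the centroid is at mid-height, ȳ = 8.1 in.
Transfer each piece to the horizontal centroidal axis using Ī + A·d² with d = y − 8.1:
  bottom flange: d = -7.75 in → contributes +353.408 in⁴
  web: d = 0 in → contributes +216.119 in⁴
  top flange: d = 7.75 in → contributes +353.408 in⁴
  hole: d = 0 in → contributes −0.00125664 in⁴
Total I = 922.933 in⁴.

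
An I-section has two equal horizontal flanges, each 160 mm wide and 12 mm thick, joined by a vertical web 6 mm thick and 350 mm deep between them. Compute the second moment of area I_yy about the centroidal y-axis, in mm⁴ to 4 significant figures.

Treat the section as a set of non-overlapping primitives; coordinates are from the bounding-box lower-left.
Bottom flange: 160 × 12, A = 1 920 mm², x = 80 mm, Ī = 4 096 000 mm⁴.
Web: 6 × 350, A = 2 100 mm², x = 80 mm, Ī = 6 300 mm⁴.
Top flange: 160 × 12, A = 1 920 mm², x = 80 mm, Ī = 4 096 000 mm⁴.
By symmetry the centroid is at mid-width, x̄ = 80 mm.
All pieces are centred on the centroidal y-axis, so I = ΣĪ = 8 198 300 mm⁴.

I_yy ≈ 8.198 × 10⁶ mm⁴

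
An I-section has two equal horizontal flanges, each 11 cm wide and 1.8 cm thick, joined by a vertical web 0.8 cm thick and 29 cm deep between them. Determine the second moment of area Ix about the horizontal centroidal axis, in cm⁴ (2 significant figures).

Ix ≈ 1.1 × 10⁴ cm⁴

Break the section into simple shapes (no overlaps), measuring from the bottom-left corner of the bounding box.
Bottom flange: 11 × 1.8, A = 19.8 cm², y = 0.9 cm, Ī = 5.346 cm⁴.
Web: 0.8 × 29, A = 23.2 cm², y = 16.3 cm, Ī = 1 626 cm⁴.
Top flange: 11 × 1.8, A = 19.8 cm², y = 31.7 cm, Ī = 5.346 cm⁴.
By symmetry the centroid is at mid-height, ȳ = 16.3 cm.
Transfer each piece to the horizontal centroidal axis using Ī + A·d² with d = y − 16.3:
  bottom flange: d = -15.4 cm → contributes +4 701 cm⁴
  web: d = 0 cm → contributes +1 626 cm⁴
  top flange: d = 15.4 cm → contributes +4 701 cm⁴
Total I = 11 028 cm⁴.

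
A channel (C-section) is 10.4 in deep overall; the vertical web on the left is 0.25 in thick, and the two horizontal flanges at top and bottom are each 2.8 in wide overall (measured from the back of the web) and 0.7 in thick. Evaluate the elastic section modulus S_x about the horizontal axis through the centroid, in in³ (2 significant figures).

Break the section into simple shapes (no overlaps), measuring from the bottom-left corner of the bounding box.
Web: 0.25 × 10.4, A = 2.6 in², y = 5.2 in, Ī = 23.43 in⁴.
Top flange (beyond web): 2.55 × 0.7, A = 1.785 in², y = 10.05 in, Ī = 0.07289 in⁴.
Bottom flange (beyond web): 2.55 × 0.7, A = 1.785 in², y = 0.35 in, Ī = 0.07289 in⁴.
By symmetry the centroid is at mid-height, ȳ = 5.2 in.
Transfer each piece to the horizontal axis through the centroid using Ī + A·d² with d = y − 5.2:
  web: d = 0 in → contributes +23.43 in⁴
  top flange (beyond web): d = 4.85 in → contributes +42.06 in⁴
  bottom flange (beyond web): d = -4.85 in → contributes +42.06 in⁴
Total I = 107.6 in⁴.
Extreme fibre distance c = 5.2 in; S = I/c = 20.68 in³.

S_x ≈ 21 in³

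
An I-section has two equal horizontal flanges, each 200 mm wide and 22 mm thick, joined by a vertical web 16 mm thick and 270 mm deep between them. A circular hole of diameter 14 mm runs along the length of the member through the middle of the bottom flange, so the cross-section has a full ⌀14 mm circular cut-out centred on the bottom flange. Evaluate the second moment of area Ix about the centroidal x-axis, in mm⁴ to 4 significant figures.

Ix ≈ 2.109 × 10⁸ mm⁴

Split into non-overlapping primitives; take the origin at the lower-left of the bounding box.
Bottom flange: 200 × 22, A = 4 400 mm², y = 11 mm, Ī = 177 467 mm⁴.
Web: 16 × 270, A = 4 320 mm², y = 157 mm, Ī = 26 244 000 mm⁴.
Top flange: 200 × 22, A = 4 400 mm², y = 303 mm, Ī = 177 467 mm⁴.
Hole (subtracted): ⌀14, A = 153.938 mm², y = 11 mm, Ī = 1885.74 mm⁴.
Centroid: ȳ = ΣA·y / ΣA = 158.733 mm.
Transfer each piece to the centroidal x-axis using Ī + A·d² with d = y − 158.733:
  bottom flange: d = -147.733 mm → contributes +96 208 118 mm⁴
  web: d = -1.73337 mm → contributes +26 256 980 mm⁴
  top flange: d = 144.267 mm → contributes +91 754 056 mm⁴
  hole: d = -147.733 mm → contributes −3 361 606 mm⁴
Total I = 210 857 547 mm⁴.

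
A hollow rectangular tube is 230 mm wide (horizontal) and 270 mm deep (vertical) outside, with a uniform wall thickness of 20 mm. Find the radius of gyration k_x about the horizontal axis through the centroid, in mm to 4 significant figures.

Decompose the section into non-overlapping parts with the origin at the bottom-left of its bounding rectangle.
Outer rectangle: 230 × 270, A = 62 100 mm², y = 135 mm, Ī = 377 257 500 mm⁴.
Inner void (subtracted): 190 × 230, A = 43 700 mm², y = 135 mm, Ī = 192 644 167 mm⁴.
By symmetry the centroid is at mid-height, ȳ = 135 mm.
All pieces are centred on the horizontal axis through the centroid, so I = ΣĪ (holes subtracted) = 184 613 333 mm⁴.
Radius of gyration: k = √(I/A) = √(184 613 333 / 18 400) = 100.167 mm.

k_x ≈ 100.2 mm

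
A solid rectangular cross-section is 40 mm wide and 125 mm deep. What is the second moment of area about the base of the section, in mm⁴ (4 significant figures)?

I_base ≈ 2.604 × 10⁷ mm⁴

The section: 40 × 125, A = 5 000 mm², y = 62.5 mm, Ī = 6 510 417 mm⁴.
Transfer it to a horizontal axis along the bottom face using Ī + A·d² with d = y − 0:
  the section: d = 62.5 mm → contributes +26 041 667 mm⁴
Total I = 26 041 667 mm⁴.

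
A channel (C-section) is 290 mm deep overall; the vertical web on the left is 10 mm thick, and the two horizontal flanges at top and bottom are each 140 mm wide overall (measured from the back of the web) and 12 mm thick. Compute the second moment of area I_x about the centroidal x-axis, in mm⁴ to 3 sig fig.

I_x ≈ 8.06 × 10⁷ mm⁴

Decompose the section into non-overlapping parts with the origin at the bottom-left of its bounding rectangle.
Web: 10 × 290, A = 2 900 mm², y = 145 mm, Ī = 20 324 167 mm⁴.
Top flange (beyond web): 130 × 12, A = 1 560 mm², y = 284 mm, Ī = 18 720 mm⁴.
Bottom flange (beyond web): 130 × 12, A = 1 560 mm², y = 6 mm, Ī = 18 720 mm⁴.
By symmetry the centroid is at mid-height, ȳ = 145 mm.
Transfer each piece to the centroidal x-axis using Ī + A·d² with d = y − 145:
  web: d = 0 mm → contributes +20 324 167 mm⁴
  top flange (beyond web): d = 139 mm → contributes +30 159 480 mm⁴
  bottom flange (beyond web): d = -139 mm → contributes +30 159 480 mm⁴
Total I = 80 643 127 mm⁴.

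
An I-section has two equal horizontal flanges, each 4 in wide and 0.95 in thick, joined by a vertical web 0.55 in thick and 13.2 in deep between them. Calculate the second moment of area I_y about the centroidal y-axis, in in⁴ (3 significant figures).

Break the section into simple shapes (no overlaps), measuring from the bottom-left corner of the bounding box.
Bottom flange: 4 × 0.95, A = 3.8 in², x = 2 in, Ī = 5.0667 in⁴.
Web: 0.55 × 13.2, A = 7.26 in², x = 2 in, Ī = 0.18301 in⁴.
Top flange: 4 × 0.95, A = 3.8 in², x = 2 in, Ī = 5.0667 in⁴.
By symmetry the centroid is at mid-width, x̄ = 2 in.
All pieces are centred on the centroidal y-axis, so I = ΣĪ = 10.316 in⁴.

I_y ≈ 10.3 in⁴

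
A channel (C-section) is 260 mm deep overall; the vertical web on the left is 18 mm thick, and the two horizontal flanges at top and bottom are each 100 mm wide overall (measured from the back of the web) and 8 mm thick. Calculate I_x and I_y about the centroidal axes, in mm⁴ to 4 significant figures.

Split into non-overlapping primitives; take the origin at the lower-left of the bounding box.
Web: 18 × 260, A = 4 680 mm², y = 130 mm, Ī = 26 364 000 mm⁴.
Top flange (beyond web): 82 × 8, A = 656 mm², y = 256 mm, Ī = 3498.67 mm⁴.
Bottom flange (beyond web): 82 × 8, A = 656 mm², y = 4 mm, Ī = 3498.67 mm⁴.
By symmetry the centroid is at mid-height, ȳ = 130 mm.
Transfer each piece to the centroidal x-axis using Ī + A·d² with d = y − 130:
  web: d = 0 mm → contributes +26 364 000 mm⁴
  top flange (beyond web): d = 126 mm → contributes +10 418 155 mm⁴
  bottom flange (beyond web): d = -126 mm → contributes +10 418 155 mm⁴
Total I = 47 200 309 mm⁴.
For the y-axis: x̄ = 19.9479 mm.
Repeating about the centroidal y-axis gives I_y = 3 423 333 mm⁴.

I_x ≈ 4.720 × 10⁷ mm⁴, I_y ≈ 3.423 × 10⁶ mm⁴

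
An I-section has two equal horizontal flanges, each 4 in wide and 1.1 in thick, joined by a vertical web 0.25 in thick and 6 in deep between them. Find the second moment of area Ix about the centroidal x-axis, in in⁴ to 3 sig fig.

Ix ≈ 116 in⁴

Treat the section as a set of non-overlapping primitives; coordinates are from the bounding-box lower-left.
Bottom flange: 4 × 1.1, A = 4.4 in², y = 0.55 in, Ī = 0.44367 in⁴.
Web: 0.25 × 6, A = 1.5 in², y = 4.1 in, Ī = 4.5 in⁴.
Top flange: 4 × 1.1, A = 4.4 in², y = 7.65 in, Ī = 0.44367 in⁴.
By symmetry the centroid is at mid-height, ȳ = 4.1 in.
Transfer each piece to the centroidal x-axis using Ī + A·d² with d = y − 4.1:
  bottom flange: d = -3.55 in → contributes +55.895 in⁴
  web: d = 0 in → contributes +4.5 in⁴
  top flange: d = 3.55 in → contributes +55.895 in⁴
Total I = 116.29 in⁴.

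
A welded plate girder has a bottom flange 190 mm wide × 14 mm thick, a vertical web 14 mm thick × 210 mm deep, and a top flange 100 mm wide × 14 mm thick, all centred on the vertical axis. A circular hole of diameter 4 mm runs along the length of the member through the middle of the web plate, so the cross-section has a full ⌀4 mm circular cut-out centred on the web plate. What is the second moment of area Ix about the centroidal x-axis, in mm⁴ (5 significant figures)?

Decompose the section into non-overlapping parts with the origin at the bottom-left of its bounding rectangle.
Bottom plate: 190 × 14, A = 2 660 mm², y = 7 mm, Ī = 43446.67 mm⁴.
Web plate: 14 × 210, A = 2 940 mm², y = 119 mm, Ī = 10 804 500 mm⁴.
Top plate: 100 × 14, A = 1 400 mm², y = 231 mm, Ī = 22866.67 mm⁴.
Hole (subtracted): ⌀4, A = 12.56637 mm², y = 119 mm, Ī = 12.56637 mm⁴.
Centroid: ȳ = ΣA·y / ΣA = 98.80374 mm.
Transfer each piece to the centroidal x-axis using Ī + A·d² with d = y − 98.80374:
  bottom plate: d = -91.80374 mm → contributes +22 461 733 mm⁴
  web plate: d = 20.19626 mm → contributes +12 003 693 mm⁴
  top plate: d = 132.1963 mm → contributes +24 489 057 mm⁴
  hole: d = 20.19626 mm → contributes −5138.248 mm⁴
Total I = 58 949 345 mm⁴.

Ix ≈ 5.8949 × 10⁷ mm⁴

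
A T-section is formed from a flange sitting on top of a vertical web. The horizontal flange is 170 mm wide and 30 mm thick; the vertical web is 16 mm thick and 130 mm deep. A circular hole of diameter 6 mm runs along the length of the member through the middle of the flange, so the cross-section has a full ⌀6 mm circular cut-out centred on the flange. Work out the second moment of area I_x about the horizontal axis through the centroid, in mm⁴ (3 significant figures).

I_x ≈ 1.28 × 10⁷ mm⁴

Break the section into simple shapes (no overlaps), measuring from the bottom-left corner of the bounding box.
Flange: 170 × 30, A = 5 100 mm², y = 145 mm, Ī = 382 500 mm⁴.
Web: 16 × 130, A = 2 080 mm², y = 65 mm, Ī = 2 929 333 mm⁴.
Hole (subtracted): ⌀6, A = 28.274 mm², y = 145 mm, Ī = 63.617 mm⁴.
Centroid: ȳ = ΣA·y / ΣA = 121.73 mm.
Transfer each piece to the horizontal axis through the centroid using Ī + A·d² with d = y − 121.73:
  flange: d = 23.267 mm → contributes +3 143 428 mm⁴
  web: d = -56.733 mm → contributes +9 624 064 mm⁴
  hole: d = 23.267 mm → contributes −15 370 mm⁴
Total I = 12 752 122 mm⁴.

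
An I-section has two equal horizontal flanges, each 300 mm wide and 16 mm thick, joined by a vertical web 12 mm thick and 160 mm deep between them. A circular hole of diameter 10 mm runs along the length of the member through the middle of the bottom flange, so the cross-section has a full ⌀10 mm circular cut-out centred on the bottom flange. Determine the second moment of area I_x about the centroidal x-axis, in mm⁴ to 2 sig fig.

I_x ≈ 7.8 × 10⁷ mm⁴

Treat the section as a set of non-overlapping primitives; coordinates are from the bounding-box lower-left.
Bottom flange: 300 × 16, A = 4 800 mm², y = 8 mm, Ī = 102 400 mm⁴.
Web: 12 × 160, A = 1 920 mm², y = 96 mm, Ī = 4 096 000 mm⁴.
Top flange: 300 × 16, A = 4 800 mm², y = 184 mm, Ī = 102 400 mm⁴.
Hole (subtracted): ⌀10, A = 78.54 mm², y = 8 mm, Ī = 490.9 mm⁴.
Centroid: ȳ = ΣA·y / ΣA = 96.6 mm.
Transfer each piece to the centroidal x-axis using Ī + A·d² with d = y − 96.6:
  bottom flange: d = -88.6 mm → contributes +37 785 674 mm⁴
  web: d = -0.6041 mm → contributes +4 096 701 mm⁴
  top flange: d = 87.4 mm → contributes +36 765 029 mm⁴
  hole: d = -88.6 mm → contributes −617 082 mm⁴
Total I = 78 030 322 mm⁴.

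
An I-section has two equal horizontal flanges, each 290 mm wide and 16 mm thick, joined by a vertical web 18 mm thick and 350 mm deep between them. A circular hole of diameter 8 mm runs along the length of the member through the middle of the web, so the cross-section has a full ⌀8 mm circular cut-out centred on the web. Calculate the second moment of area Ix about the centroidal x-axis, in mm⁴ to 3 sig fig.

Ix ≈ 3.75 × 10⁸ mm⁴

Break the section into simple shapes (no overlaps), measuring from the bottom-left corner of the bounding box.
Bottom flange: 290 × 16, A = 4 640 mm², y = 8 mm, Ī = 98 987 mm⁴.
Web: 18 × 350, A = 6 300 mm², y = 191 mm, Ī = 64 312 500 mm⁴.
Top flange: 290 × 16, A = 4 640 mm², y = 374 mm, Ī = 98 987 mm⁴.
Hole (subtracted): ⌀8, A = 50.265 mm², y = 191 mm, Ī = 201.06 mm⁴.
By symmetry the centroid is at mid-height, ȳ = 191 mm.
Transfer each piece to the centroidal x-axis using Ī + A·d² with d = y − 191:
  bottom flange: d = -183 mm → contributes +155 487 947 mm⁴
  web: d = 0 mm → contributes +64 312 500 mm⁴
  top flange: d = 183 mm → contributes +155 487 947 mm⁴
  hole: d = 0 mm → contributes −201.06 mm⁴
Total I = 375 288 192 mm⁴.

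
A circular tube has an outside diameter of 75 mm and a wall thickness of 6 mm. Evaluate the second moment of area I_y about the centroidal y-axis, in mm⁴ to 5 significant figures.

Break the section into simple shapes (no overlaps), measuring from the bottom-left corner of the bounding box.
Outer circle: ⌀75, A = 4417.865 mm², x = 37.5 mm, Ī = 1 553 156 mm⁴.
Bore (subtracted): ⌀63, A = 3117.245 mm², x = 37.5 mm, Ī = 773271.7 mm⁴.
By symmetry the centroid is at mid-width, x̄ = 37.5 mm.
All pieces are centred on the centroidal y-axis, so I = ΣĪ (holes subtracted) = 779883.9 mm⁴.

I_y ≈ 7.7988 × 10⁵ mm⁴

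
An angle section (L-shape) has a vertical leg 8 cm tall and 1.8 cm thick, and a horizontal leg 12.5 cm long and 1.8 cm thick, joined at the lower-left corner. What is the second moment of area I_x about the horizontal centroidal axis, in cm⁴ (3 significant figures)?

I_x ≈ 161 cm⁴

Treat the section as a set of non-overlapping primitives; coordinates are from the bounding-box lower-left.
Vertical leg: 1.8 × 8, A = 14.4 cm², y = 4 cm, Ī = 76.8 cm⁴.
Horizontal leg (remainder): 10.7 × 1.8, A = 19.26 cm², y = 0.9 cm, Ī = 5.2002 cm⁴.
Centroid: ȳ = ΣA·y / ΣA = 2.2262 cm.
Transfer each piece to the horizontal centroidal axis using Ī + A·d² with d = y − 2.2262:
  vertical leg: d = 1.7738 cm → contributes +122.11 cm⁴
  horizontal leg (remainder): d = -1.3262 cm → contributes +39.075 cm⁴
Total I = 161.18 cm⁴.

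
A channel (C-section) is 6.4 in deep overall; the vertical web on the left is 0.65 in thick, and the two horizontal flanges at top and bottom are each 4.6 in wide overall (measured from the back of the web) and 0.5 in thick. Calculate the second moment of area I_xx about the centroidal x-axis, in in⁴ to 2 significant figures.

Split into non-overlapping primitives; take the origin at the lower-left of the bounding box.
Web: 0.65 × 6.4, A = 4.16 in², y = 3.2 in, Ī = 14.2 in⁴.
Top flange (beyond web): 3.95 × 0.5, A = 1.975 in², y = 6.15 in, Ī = 0.04115 in⁴.
Bottom flange (beyond web): 3.95 × 0.5, A = 1.975 in², y = 0.25 in, Ī = 0.04115 in⁴.
By symmetry the centroid is at mid-height, ȳ = 3.2 in.
Transfer each piece to the centroidal x-axis using Ī + A·d² with d = y − 3.2:
  web: d = 0 in → contributes +14.2 in⁴
  top flange (beyond web): d = 2.95 in → contributes +17.23 in⁴
  bottom flange (beyond web): d = -2.95 in → contributes +17.23 in⁴
Total I = 48.66 in⁴.

I_xx ≈ 49 in⁴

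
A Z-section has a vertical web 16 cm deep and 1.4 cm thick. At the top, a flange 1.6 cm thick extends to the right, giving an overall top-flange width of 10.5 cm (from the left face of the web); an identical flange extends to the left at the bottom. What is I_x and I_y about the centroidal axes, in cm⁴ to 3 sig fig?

I_x ≈ 1990 cm⁴, I_y ≈ 1010 cm⁴

Decompose the section into non-overlapping parts with the origin at the bottom-left of its bounding rectangle.
Web: 1.4 × 16, A = 22.4 cm², y = 8 cm, Ī = 477.87 cm⁴.
Top flange (beyond web): 9.1 × 1.6, A = 14.56 cm², y = 15.2 cm, Ī = 3.1061 cm⁴.
Bottom flange (beyond web): 9.1 × 1.6, A = 14.56 cm², y = 0.8 cm, Ī = 3.1061 cm⁴.
Centroid: ȳ = ΣA·y / ΣA = 8 cm.
Transfer each piece to the centroidal x-axis using Ī + A·d² with d = y − 8:
  web: d = 0 cm → contributes +477.87 cm⁴
  top flange (beyond web): d = 7.2 cm → contributes +757.9 cm⁴
  bottom flange (beyond web): d = -7.2 cm → contributes +757.9 cm⁴
Total I = 1993.7 cm⁴.
For the y-axis: x̄ = 9.8 cm.
Repeating about the centroidal y-axis gives I_y = 1007.2 cm⁴.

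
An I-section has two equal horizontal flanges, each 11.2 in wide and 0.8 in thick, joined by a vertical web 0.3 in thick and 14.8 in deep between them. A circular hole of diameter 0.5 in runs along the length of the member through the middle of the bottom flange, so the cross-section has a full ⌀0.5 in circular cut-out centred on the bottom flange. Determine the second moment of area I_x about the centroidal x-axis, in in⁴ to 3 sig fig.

Break the section into simple shapes (no overlaps), measuring from the bottom-left corner of the bounding box.
Bottom flange: 11.2 × 0.8, A = 8.96 in², y = 0.4 in, Ī = 0.47787 in⁴.
Web: 0.3 × 14.8, A = 4.44 in², y = 8.2 in, Ī = 81.045 in⁴.
Top flange: 11.2 × 0.8, A = 8.96 in², y = 16 in, Ī = 0.47787 in⁴.
Hole (subtracted): ⌀0.5, A = 0.19635 in², y = 0.4 in, Ī = 0.003068 in⁴.
Centroid: ȳ = ΣA·y / ΣA = 8.2691 in.
Transfer each piece to the centroidal x-axis using Ī + A·d² with d = y − 8.2691:
  bottom flange: d = -7.8691 in → contributes +555.31 in⁴
  web: d = -0.069101 in → contributes +81.066 in⁴
  top flange: d = 7.7309 in → contributes +535.99 in⁴
  hole: d = -7.8691 in → contributes −12.162 in⁴
Total I = 1160.2 in⁴.

I_x ≈ 1160 in⁴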